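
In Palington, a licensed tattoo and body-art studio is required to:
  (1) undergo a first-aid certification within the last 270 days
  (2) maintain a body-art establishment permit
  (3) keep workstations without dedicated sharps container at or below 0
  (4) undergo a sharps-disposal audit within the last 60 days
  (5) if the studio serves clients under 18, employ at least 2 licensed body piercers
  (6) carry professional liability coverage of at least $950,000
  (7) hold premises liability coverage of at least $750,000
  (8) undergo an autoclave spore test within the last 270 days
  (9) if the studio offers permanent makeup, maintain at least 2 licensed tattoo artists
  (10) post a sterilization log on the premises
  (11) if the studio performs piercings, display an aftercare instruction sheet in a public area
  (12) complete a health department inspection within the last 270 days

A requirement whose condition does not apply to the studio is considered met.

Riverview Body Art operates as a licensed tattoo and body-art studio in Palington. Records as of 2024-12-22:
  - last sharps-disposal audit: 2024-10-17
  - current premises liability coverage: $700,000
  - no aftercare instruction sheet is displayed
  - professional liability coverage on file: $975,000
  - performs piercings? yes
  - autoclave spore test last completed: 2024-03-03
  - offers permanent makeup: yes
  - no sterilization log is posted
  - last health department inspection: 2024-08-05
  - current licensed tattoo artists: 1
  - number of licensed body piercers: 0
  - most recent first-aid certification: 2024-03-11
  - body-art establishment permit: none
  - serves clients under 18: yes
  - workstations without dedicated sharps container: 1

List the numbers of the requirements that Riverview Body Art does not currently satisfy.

1, 2, 3, 4, 5, 7, 8, 9, 10, 11

1. first-aid certification 286 days ago vs limit 270 → not met
2. body-art establishment permit absent → not met
3. workstations without dedicated sharps container 1 > 0 → not met
4. sharps-disposal audit 66 days ago vs limit 60 → not met
5. condition 'serves clients under 18' holds; licensed body piercers 0 < 2 → not met
6. professional liability coverage $975,000 ≥ $950,000 → met
7. premises liability coverage $700,000 < $750,000 → not met
8. autoclave spore test 294 days ago vs limit 270 → not met
9. condition 'offers permanent makeup' holds; licensed tattoo artists 1 < 2 → not met
10. sterilization log absent → not met
11. condition 'performs piercings' holds; aftercare instruction sheet absent → not met
12. health department inspection 139 days ago vs limit 270 → met
Not met: 1, 2, 3, 4, 5, 7, 8, 9, 10, 11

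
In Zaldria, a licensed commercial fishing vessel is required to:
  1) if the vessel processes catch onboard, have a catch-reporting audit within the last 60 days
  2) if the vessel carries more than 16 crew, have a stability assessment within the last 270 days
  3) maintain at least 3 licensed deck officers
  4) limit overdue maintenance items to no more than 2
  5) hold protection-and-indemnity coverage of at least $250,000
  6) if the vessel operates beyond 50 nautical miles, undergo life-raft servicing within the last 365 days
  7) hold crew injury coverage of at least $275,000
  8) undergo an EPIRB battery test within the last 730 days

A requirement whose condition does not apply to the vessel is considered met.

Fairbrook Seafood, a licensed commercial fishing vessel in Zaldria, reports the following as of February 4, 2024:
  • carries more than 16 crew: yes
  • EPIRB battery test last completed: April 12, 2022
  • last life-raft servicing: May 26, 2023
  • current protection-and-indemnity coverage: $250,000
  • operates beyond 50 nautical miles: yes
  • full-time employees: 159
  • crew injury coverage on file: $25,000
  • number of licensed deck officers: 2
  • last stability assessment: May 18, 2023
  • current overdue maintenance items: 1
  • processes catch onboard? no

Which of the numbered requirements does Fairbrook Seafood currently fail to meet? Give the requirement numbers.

1. condition 'processes catch onboard' does not hold → requirement n/a → met
2. condition 'carries more than 16 crew' holds; stability assessment 262 days ago vs limit 270 → met
3. licensed deck officers 2 < 3 → not met
4. overdue maintenance items 1 ≤ 2 → met
5. protection-and-indemnity coverage $250,000 ≥ $250,000 → met
6. condition 'operates beyond 50 nautical miles' holds; life-raft servicing 254 days ago vs limit 365 → met
7. crew injury coverage $25,000 < $275,000 → not met
8. EPIRB battery test 663 days ago vs limit 730 → met
Not met: 3, 7

3, 7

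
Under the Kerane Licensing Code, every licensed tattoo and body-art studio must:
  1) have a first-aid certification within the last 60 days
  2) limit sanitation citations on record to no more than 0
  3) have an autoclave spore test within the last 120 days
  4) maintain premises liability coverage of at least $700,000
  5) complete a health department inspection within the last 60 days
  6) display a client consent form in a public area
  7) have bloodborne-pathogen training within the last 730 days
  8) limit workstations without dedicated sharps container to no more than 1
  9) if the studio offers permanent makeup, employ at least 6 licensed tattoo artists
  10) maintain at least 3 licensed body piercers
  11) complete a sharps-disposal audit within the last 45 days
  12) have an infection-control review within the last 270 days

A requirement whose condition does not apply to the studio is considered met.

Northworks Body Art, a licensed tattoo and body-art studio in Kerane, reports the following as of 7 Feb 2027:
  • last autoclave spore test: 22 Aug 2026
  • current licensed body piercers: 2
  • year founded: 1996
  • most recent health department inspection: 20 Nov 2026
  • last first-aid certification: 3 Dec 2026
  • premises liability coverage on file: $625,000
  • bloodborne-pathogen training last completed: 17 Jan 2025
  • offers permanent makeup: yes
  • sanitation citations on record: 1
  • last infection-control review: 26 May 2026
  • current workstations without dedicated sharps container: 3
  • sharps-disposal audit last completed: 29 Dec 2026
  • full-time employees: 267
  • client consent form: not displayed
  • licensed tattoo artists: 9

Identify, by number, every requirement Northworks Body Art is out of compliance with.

1. first-aid certification 66 days ago vs limit 60 → not met
2. sanitation citations on record 1 > 0 → not met
3. autoclave spore test 169 days ago vs limit 120 → not met
4. premises liability coverage $625,000 < $700,000 → not met
5. health department inspection 79 days ago vs limit 60 → not met
6. client consent form absent → not met
7. bloodborne-pathogen training 751 days ago vs limit 730 → not met
8. workstations without dedicated sharps container 3 > 1 → not met
9. condition 'offers permanent makeup' holds; licensed tattoo artists 9 ≥ 6 → met
10. licensed body piercers 2 < 3 → not met
11. sharps-disposal audit 40 days ago vs limit 45 → met
12. infection-control review 257 days ago vs limit 270 → met
Not met: 1, 2, 3, 4, 5, 6, 7, 8, 10

1, 2, 3, 4, 5, 6, 7, 8, 10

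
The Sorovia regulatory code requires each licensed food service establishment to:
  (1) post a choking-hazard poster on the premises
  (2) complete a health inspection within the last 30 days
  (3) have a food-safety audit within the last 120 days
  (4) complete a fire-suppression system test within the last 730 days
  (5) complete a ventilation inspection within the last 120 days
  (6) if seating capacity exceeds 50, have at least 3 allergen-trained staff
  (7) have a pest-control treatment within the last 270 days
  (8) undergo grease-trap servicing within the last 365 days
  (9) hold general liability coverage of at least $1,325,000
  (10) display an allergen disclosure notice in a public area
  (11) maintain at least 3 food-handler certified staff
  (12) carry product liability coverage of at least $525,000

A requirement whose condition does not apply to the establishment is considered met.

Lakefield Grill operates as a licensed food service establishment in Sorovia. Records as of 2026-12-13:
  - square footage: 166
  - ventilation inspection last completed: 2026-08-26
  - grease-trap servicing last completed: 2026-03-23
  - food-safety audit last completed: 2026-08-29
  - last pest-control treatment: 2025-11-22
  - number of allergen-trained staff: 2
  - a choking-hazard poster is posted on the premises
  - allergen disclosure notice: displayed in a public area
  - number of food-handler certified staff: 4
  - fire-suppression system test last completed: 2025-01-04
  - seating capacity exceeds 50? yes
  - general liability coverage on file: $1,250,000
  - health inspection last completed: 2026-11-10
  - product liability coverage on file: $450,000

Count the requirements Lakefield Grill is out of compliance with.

5

1. choking-hazard poster present → met
2. health inspection 33 days ago vs limit 30 → not met
3. food-safety audit 106 days ago vs limit 120 → met
4. fire-suppression system test 708 days ago vs limit 730 → met
5. ventilation inspection 109 days ago vs limit 120 → met
6. condition 'seating capacity exceeds 50' holds; allergen-trained staff 2 < 3 → not met
7. pest-control treatment 386 days ago vs limit 270 → not met
8. grease-trap servicing 265 days ago vs limit 365 → met
9. general liability coverage $1,250,000 < $1,325,000 → not met
10. allergen disclosure notice present → met
11. food-handler certified staff 4 ≥ 3 → met
12. product liability coverage $450,000 < $525,000 → not met
Not met: 5 of 12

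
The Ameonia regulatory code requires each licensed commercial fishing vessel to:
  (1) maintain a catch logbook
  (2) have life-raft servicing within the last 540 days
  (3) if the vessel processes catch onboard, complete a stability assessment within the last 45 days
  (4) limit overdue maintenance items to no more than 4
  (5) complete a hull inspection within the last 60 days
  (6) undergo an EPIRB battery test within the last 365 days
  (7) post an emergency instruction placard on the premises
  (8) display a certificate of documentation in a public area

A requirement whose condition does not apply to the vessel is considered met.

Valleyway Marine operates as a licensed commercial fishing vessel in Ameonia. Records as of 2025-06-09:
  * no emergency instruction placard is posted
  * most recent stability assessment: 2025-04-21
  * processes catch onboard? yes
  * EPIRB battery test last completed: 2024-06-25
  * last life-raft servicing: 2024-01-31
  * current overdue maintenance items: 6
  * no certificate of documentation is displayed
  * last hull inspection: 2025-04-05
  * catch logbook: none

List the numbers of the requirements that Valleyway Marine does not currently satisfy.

1, 3, 4, 5, 7, 8

1. catch logbook absent → not met
2. life-raft servicing 495 days ago vs limit 540 → met
3. condition 'processes catch onboard' holds; stability assessment 49 days ago vs limit 45 → not met
4. overdue maintenance items 6 > 4 → not met
5. hull inspection 65 days ago vs limit 60 → not met
6. EPIRB battery test 349 days ago vs limit 365 → met
7. emergency instruction placard absent → not met
8. certificate of documentation absent → not met
Not met: 1, 3, 4, 5, 7, 8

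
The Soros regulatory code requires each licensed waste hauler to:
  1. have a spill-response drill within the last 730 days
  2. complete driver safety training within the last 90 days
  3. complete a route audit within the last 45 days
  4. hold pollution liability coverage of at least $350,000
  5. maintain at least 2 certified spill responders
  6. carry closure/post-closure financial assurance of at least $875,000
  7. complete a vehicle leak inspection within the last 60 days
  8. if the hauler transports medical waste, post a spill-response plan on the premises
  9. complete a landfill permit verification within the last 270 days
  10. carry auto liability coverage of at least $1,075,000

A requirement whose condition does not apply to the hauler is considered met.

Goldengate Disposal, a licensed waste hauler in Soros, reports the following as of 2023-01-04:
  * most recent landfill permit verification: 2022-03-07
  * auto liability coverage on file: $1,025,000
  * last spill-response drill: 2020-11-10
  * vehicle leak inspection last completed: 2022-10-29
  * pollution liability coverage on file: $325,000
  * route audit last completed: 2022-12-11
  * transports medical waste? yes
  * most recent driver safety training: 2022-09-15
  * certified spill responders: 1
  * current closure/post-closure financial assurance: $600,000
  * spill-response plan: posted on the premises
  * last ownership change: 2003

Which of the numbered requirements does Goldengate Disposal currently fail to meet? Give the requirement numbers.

1. spill-response drill 785 days ago vs limit 730 → not met
2. driver safety training 111 days ago vs limit 90 → not met
3. route audit 24 days ago vs limit 45 → met
4. pollution liability coverage $325,000 < $350,000 → not met
5. certified spill responders 1 < 2 → not met
6. closure/post-closure financial assurance $600,000 < $875,000 → not met
7. vehicle leak inspection 67 days ago vs limit 60 → not met
8. condition 'transports medical waste' holds; spill-response plan present → met
9. landfill permit verification 303 days ago vs limit 270 → not met
10. auto liability coverage $1,025,000 < $1,075,000 → not met
Not met: 1, 2, 4, 5, 6, 7, 9, 10

1, 2, 4, 5, 6, 7, 9, 10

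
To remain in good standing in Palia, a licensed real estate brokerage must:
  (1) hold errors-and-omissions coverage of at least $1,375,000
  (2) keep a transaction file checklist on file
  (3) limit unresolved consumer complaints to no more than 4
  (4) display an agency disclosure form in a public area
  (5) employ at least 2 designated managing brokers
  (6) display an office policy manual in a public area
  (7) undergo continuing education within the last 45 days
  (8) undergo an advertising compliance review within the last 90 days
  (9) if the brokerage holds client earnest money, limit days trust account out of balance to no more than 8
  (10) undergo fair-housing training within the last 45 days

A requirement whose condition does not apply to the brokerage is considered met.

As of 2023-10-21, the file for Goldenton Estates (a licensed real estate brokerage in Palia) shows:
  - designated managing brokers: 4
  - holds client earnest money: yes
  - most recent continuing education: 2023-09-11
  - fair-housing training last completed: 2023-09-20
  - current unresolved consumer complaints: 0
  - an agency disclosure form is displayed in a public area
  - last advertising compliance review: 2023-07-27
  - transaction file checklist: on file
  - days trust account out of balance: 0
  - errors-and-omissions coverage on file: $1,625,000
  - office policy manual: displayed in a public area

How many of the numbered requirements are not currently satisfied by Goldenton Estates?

0

1. errors-and-omissions coverage $1,625,000 ≥ $1,375,000 → met
2. transaction file checklist present → met
3. unresolved consumer complaints 0 ≤ 4 → met
4. agency disclosure form present → met
5. designated managing brokers 4 ≥ 2 → met
6. office policy manual present → met
7. continuing education 40 days ago vs limit 45 → met
8. advertising compliance review 86 days ago vs limit 90 → met
9. condition 'holds client earnest money' holds; days trust account out of balance 0 ≤ 8 → met
10. fair-housing training 31 days ago vs limit 45 → met
Not met: 0 of 10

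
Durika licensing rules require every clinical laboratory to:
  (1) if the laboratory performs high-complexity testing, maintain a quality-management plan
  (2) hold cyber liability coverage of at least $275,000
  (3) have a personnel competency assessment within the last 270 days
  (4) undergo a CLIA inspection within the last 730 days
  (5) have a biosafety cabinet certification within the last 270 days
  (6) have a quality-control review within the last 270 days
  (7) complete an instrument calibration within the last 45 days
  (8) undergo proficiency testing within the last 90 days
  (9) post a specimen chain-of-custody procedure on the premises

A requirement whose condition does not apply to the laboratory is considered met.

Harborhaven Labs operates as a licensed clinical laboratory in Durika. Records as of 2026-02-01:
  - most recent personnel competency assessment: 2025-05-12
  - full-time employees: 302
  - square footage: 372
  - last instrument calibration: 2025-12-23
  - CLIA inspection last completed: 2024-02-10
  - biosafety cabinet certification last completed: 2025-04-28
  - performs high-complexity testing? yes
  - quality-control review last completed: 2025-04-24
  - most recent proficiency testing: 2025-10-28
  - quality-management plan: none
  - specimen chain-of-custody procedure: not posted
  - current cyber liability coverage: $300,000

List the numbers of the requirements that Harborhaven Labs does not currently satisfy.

1, 5, 6, 8, 9

1. condition 'performs high-complexity testing' holds; quality-management plan absent → not met
2. cyber liability coverage $300,000 ≥ $275,000 → met
3. personnel competency assessment 265 days ago vs limit 270 → met
4. CLIA inspection 722 days ago vs limit 730 → met
5. biosafety cabinet certification 279 days ago vs limit 270 → not met
6. quality-control review 283 days ago vs limit 270 → not met
7. instrument calibration 40 days ago vs limit 45 → met
8. proficiency testing 96 days ago vs limit 90 → not met
9. specimen chain-of-custody procedure absent → not met
Not met: 1, 5, 6, 8, 9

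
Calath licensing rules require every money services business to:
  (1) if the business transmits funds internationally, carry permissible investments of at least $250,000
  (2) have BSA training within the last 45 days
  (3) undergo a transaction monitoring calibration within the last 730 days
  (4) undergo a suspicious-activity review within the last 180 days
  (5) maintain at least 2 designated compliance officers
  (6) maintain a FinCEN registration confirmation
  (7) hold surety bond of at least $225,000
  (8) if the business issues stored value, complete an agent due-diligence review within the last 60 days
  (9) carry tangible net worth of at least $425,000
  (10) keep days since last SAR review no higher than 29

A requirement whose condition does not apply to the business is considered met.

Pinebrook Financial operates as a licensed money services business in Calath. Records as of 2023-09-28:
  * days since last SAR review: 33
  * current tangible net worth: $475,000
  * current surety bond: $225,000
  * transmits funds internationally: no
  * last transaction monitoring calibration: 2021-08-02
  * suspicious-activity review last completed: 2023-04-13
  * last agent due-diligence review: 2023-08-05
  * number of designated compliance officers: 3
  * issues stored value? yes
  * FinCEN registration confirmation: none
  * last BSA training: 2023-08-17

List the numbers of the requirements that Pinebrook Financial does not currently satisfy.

1. condition 'transmits funds internationally' does not hold → requirement n/a → met
2. BSA training 42 days ago vs limit 45 → met
3. transaction monitoring calibration 787 days ago vs limit 730 → not met
4. suspicious-activity review 168 days ago vs limit 180 → met
5. designated compliance officers 3 ≥ 2 → met
6. FinCEN registration confirmation absent → not met
7. surety bond $225,000 ≥ $225,000 → met
8. condition 'issues stored value' holds; agent due-diligence review 54 days ago vs limit 60 → met
9. tangible net worth $475,000 ≥ $425,000 → met
10. days since last SAR review 33 > 29 → not met
Not met: 3, 6, 10

3, 6, 10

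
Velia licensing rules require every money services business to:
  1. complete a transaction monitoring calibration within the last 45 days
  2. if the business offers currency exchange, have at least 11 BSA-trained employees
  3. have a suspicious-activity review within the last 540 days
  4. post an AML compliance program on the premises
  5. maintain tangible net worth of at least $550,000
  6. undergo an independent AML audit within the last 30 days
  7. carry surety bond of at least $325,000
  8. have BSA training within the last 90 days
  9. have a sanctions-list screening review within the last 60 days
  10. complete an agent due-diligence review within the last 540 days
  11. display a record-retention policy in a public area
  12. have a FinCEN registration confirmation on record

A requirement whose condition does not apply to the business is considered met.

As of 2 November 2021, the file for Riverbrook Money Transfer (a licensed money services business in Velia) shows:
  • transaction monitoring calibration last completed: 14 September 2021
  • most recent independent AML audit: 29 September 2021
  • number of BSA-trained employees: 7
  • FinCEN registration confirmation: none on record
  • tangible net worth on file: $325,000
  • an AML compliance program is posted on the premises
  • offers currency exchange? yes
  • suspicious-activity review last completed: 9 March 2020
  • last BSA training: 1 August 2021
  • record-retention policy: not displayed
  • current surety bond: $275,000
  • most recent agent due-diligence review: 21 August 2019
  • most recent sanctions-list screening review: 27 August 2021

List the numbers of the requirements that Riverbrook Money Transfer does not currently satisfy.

1, 2, 3, 5, 6, 7, 8, 9, 10, 11, 12

1. transaction monitoring calibration 49 days ago vs limit 45 → not met
2. condition 'offers currency exchange' holds; BSA-trained employees 7 < 11 → not met
3. suspicious-activity review 603 days ago vs limit 540 → not met
4. AML compliance program present → met
5. tangible net worth $325,000 < $550,000 → not met
6. independent AML audit 34 days ago vs limit 30 → not met
7. surety bond $275,000 < $325,000 → not met
8. BSA training 93 days ago vs limit 90 → not met
9. sanctions-list screening review 67 days ago vs limit 60 → not met
10. agent due-diligence review 804 days ago vs limit 540 → not met
11. record-retention policy absent → not met
12. FinCEN registration confirmation absent → not met
Not met: 1, 2, 3, 5, 6, 7, 8, 9, 10, 11, 12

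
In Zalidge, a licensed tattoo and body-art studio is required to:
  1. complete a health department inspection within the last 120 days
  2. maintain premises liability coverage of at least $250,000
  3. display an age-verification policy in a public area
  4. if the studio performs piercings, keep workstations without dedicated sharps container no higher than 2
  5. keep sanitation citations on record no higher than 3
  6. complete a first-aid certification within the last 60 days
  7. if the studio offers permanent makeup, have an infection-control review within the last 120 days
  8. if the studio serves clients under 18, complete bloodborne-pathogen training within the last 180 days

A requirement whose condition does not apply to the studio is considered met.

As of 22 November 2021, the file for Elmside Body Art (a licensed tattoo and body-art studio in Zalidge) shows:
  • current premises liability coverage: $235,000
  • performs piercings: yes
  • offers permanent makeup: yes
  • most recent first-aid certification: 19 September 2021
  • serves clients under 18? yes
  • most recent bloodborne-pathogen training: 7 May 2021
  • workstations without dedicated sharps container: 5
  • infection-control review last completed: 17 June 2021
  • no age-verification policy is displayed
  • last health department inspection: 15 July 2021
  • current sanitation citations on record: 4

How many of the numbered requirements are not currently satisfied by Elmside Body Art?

8

1. health department inspection 130 days ago vs limit 120 → not met
2. premises liability coverage $235,000 < $250,000 → not met
3. age-verification policy absent → not met
4. condition 'performs piercings' holds; workstations without dedicated sharps container 5 > 2 → not met
5. sanitation citations on record 4 > 3 → not met
6. first-aid certification 64 days ago vs limit 60 → not met
7. condition 'offers permanent makeup' holds; infection-control review 158 days ago vs limit 120 → not met
8. condition 'serves clients under 18' holds; bloodborne-pathogen training 199 days ago vs limit 180 → not met
Not met: 8 of 8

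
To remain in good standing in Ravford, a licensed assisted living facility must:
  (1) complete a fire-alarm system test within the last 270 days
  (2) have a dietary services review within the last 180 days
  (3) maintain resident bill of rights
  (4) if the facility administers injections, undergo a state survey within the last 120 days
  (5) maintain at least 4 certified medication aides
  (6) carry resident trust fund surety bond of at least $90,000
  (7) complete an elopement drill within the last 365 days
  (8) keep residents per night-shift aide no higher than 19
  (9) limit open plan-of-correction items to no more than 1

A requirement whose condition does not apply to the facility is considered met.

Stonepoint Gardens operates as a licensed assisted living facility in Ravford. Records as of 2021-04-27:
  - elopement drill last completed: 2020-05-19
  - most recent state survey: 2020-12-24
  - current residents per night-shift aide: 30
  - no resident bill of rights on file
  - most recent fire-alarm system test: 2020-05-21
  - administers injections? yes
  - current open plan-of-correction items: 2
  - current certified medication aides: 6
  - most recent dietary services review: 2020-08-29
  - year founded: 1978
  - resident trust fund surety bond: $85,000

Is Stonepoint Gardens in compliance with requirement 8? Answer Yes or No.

No

8. residents per night-shift aide 30 > 19 → not met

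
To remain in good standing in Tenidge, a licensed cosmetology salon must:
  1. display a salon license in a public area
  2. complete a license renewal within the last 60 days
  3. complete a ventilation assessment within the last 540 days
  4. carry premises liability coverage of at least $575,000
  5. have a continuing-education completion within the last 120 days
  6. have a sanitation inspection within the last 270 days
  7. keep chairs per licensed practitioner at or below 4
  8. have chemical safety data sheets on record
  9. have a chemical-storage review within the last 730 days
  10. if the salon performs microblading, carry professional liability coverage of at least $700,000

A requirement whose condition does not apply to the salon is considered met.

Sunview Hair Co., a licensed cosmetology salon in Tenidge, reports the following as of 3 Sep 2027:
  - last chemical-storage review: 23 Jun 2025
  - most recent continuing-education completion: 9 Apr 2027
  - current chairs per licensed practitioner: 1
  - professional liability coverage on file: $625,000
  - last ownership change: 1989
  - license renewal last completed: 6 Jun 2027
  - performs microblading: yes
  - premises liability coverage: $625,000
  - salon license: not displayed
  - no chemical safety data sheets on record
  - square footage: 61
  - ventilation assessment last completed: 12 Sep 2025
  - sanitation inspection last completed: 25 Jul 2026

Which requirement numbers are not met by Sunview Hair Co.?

1, 2, 3, 5, 6, 8, 9, 10

1. salon license absent → not met
2. license renewal 89 days ago vs limit 60 → not met
3. ventilation assessment 721 days ago vs limit 540 → not met
4. premises liability coverage $625,000 ≥ $575,000 → met
5. continuing-education completion 147 days ago vs limit 120 → not met
6. sanitation inspection 405 days ago vs limit 270 → not met
7. chairs per licensed practitioner 1 ≤ 4 → met
8. chemical safety data sheets absent → not met
9. chemical-storage review 802 days ago vs limit 730 → not met
10. condition 'performs microblading' holds; professional liability coverage $625,000 < $700,000 → not met
Not met: 1, 2, 3, 5, 6, 8, 9, 10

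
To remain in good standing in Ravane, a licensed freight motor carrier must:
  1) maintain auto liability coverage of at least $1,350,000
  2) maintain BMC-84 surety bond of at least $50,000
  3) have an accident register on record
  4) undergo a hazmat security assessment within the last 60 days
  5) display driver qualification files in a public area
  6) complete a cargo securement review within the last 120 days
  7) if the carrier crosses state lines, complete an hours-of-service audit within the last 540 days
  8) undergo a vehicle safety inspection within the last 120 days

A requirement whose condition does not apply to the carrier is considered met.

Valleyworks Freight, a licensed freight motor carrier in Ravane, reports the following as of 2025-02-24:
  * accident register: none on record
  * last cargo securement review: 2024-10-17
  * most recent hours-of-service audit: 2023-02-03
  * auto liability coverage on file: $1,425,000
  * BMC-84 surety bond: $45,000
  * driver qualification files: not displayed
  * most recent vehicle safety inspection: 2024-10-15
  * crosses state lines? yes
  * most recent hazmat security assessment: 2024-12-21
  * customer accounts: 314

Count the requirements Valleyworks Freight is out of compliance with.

7

1. auto liability coverage $1,425,000 ≥ $1,350,000 → met
2. BMC-84 surety bond $45,000 < $50,000 → not met
3. accident register absent → not met
4. hazmat security assessment 65 days ago vs limit 60 → not met
5. driver qualification files absent → not met
6. cargo securement review 130 days ago vs limit 120 → not met
7. condition 'crosses state lines' holds; hours-of-service audit 752 days ago vs limit 540 → not met
8. vehicle safety inspection 132 days ago vs limit 120 → not met
Not met: 7 of 8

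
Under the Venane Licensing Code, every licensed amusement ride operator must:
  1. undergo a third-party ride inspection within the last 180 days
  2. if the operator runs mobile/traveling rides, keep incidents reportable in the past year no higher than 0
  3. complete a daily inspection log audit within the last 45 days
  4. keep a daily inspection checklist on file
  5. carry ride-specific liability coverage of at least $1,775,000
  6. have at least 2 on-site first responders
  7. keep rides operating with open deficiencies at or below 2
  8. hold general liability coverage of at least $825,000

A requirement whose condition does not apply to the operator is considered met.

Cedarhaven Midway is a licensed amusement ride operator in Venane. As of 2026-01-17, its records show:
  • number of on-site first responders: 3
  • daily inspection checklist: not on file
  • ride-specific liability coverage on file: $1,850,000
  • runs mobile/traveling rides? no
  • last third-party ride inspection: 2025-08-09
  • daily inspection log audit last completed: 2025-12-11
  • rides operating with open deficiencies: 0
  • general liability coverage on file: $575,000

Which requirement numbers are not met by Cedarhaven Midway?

4, 8

1. third-party ride inspection 161 days ago vs limit 180 → met
2. condition 'runs mobile/traveling rides' does not hold → requirement n/a → met
3. daily inspection log audit 37 days ago vs limit 45 → met
4. daily inspection checklist absent → not met
5. ride-specific liability coverage $1,850,000 ≥ $1,775,000 → met
6. on-site first responders 3 ≥ 2 → met
7. rides operating with open deficiencies 0 ≤ 2 → met
8. general liability coverage $575,000 < $825,000 → not met
Not met: 4, 8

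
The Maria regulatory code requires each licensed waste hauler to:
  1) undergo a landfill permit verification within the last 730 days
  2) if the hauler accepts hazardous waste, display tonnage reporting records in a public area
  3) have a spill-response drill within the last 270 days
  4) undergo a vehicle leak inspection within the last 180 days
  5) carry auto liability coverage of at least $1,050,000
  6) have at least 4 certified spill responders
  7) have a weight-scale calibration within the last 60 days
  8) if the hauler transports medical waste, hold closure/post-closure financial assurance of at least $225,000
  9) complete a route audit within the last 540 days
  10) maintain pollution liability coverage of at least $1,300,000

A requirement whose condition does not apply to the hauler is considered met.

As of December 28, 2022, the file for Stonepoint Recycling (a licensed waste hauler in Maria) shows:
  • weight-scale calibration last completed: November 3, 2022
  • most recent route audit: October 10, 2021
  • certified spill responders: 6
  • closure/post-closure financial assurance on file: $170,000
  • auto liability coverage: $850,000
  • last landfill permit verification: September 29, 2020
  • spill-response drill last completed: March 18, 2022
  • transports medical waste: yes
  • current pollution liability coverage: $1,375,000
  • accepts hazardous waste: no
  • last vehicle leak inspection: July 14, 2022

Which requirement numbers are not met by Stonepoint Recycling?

1, 3, 5, 8

1. landfill permit verification 820 days ago vs limit 730 → not met
2. condition 'accepts hazardous waste' does not hold → requirement n/a → met
3. spill-response drill 285 days ago vs limit 270 → not met
4. vehicle leak inspection 167 days ago vs limit 180 → met
5. auto liability coverage $850,000 < $1,050,000 → not met
6. certified spill responders 6 ≥ 4 → met
7. weight-scale calibration 55 days ago vs limit 60 → met
8. condition 'transports medical waste' holds; closure/post-closure financial assurance $170,000 < $225,000 → not met
9. route audit 444 days ago vs limit 540 → met
10. pollution liability coverage $1,375,000 ≥ $1,300,000 → met
Not met: 1, 3, 5, 8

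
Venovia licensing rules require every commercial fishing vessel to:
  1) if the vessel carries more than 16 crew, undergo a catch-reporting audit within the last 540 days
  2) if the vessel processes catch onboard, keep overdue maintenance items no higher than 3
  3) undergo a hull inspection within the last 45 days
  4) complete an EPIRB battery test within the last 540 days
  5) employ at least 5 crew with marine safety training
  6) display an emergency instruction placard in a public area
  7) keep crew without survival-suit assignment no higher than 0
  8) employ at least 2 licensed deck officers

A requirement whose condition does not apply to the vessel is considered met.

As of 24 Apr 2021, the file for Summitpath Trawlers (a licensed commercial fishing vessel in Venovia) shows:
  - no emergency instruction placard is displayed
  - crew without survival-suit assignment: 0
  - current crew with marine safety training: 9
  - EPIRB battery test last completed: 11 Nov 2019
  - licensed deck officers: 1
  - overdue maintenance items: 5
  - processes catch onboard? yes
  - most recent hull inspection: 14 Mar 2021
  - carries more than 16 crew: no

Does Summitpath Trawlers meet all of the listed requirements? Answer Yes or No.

No

1. condition 'carries more than 16 crew' does not hold → requirement n/a → met
2. condition 'processes catch onboard' holds; overdue maintenance items 5 > 3 → not met
3. hull inspection 41 days ago vs limit 45 → met
4. EPIRB battery test 530 days ago vs limit 540 → met
5. crew with marine safety training 9 ≥ 5 → met
6. emergency instruction placard absent → not met
7. crew without survival-suit assignment 0 ≤ 0 → met
8. licensed deck officers 1 < 2 → not met
Not met: 2, 6, 8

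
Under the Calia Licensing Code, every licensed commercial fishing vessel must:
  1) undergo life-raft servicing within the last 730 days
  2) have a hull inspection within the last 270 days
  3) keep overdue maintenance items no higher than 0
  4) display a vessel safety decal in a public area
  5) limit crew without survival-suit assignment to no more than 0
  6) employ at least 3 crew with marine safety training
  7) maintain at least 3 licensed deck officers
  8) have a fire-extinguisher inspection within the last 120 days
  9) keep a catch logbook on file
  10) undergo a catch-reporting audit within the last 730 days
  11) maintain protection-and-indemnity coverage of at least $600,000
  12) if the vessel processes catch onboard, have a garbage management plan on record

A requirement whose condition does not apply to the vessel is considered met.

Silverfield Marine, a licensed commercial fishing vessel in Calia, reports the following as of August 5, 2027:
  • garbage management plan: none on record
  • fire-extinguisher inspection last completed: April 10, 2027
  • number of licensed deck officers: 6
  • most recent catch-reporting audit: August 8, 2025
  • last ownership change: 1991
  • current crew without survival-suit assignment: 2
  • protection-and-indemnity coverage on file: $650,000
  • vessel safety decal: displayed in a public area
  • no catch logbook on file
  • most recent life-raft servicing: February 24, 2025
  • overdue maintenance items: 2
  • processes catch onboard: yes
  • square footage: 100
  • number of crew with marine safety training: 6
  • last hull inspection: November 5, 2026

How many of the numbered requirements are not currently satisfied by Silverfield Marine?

1. life-raft servicing 892 days ago vs limit 730 → not met
2. hull inspection 273 days ago vs limit 270 → not met
3. overdue maintenance items 2 > 0 → not met
4. vessel safety decal present → met
5. crew without survival-suit assignment 2 > 0 → not met
6. crew with marine safety training 6 ≥ 3 → met
7. licensed deck officers 6 ≥ 3 → met
8. fire-extinguisher inspection 117 days ago vs limit 120 → met
9. catch logbook absent → not met
10. catch-reporting audit 727 days ago vs limit 730 → met
11. protection-and-indemnity coverage $650,000 ≥ $600,000 → met
12. condition 'processes catch onboard' holds; garbage management plan absent → not met
Not met: 6 of 12

6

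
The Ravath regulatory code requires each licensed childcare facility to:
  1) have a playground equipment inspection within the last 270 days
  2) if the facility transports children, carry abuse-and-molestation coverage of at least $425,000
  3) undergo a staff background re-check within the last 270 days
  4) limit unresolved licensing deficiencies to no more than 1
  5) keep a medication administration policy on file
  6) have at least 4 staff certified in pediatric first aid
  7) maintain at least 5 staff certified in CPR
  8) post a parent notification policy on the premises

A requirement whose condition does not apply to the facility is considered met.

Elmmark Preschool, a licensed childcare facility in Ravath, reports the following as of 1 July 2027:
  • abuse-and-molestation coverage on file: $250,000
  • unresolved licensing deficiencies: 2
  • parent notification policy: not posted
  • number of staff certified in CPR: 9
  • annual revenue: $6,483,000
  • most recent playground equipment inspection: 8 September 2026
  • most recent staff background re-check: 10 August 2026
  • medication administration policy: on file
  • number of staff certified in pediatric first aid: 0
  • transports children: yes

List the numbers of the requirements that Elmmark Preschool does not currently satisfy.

1, 2, 3, 4, 6, 8

1. playground equipment inspection 296 days ago vs limit 270 → not met
2. condition 'transports children' holds; abuse-and-molestation coverage $250,000 < $425,000 → not met
3. staff background re-check 325 days ago vs limit 270 → not met
4. unresolved licensing deficiencies 2 > 1 → not met
5. medication administration policy present → met
6. staff certified in pediatric first aid 0 < 4 → not met
7. staff certified in CPR 9 ≥ 5 → met
8. parent notification policy absent → not met
Not met: 1, 2, 3, 4, 6, 8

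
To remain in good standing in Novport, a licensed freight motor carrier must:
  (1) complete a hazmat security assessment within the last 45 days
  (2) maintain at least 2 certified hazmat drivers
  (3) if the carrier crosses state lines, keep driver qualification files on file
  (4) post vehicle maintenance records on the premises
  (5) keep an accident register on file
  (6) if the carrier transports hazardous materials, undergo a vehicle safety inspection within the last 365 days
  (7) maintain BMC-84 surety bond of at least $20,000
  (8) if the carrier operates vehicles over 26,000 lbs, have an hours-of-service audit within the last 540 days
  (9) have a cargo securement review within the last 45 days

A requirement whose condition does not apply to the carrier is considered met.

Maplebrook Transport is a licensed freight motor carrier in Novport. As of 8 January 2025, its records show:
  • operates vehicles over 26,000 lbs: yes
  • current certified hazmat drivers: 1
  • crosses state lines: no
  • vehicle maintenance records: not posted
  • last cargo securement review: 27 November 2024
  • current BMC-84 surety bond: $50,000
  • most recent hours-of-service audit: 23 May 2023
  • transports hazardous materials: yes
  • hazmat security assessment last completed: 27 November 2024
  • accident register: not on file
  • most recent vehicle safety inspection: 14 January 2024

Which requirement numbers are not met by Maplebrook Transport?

1. hazmat security assessment 42 days ago vs limit 45 → met
2. certified hazmat drivers 1 < 2 → not met
3. condition 'crosses state lines' does not hold → requirement n/a → met
4. vehicle maintenance records absent → not met
5. accident register absent → not met
6. condition 'transports hazardous materials' holds; vehicle safety inspection 360 days ago vs limit 365 → met
7. BMC-84 surety bond $50,000 ≥ $20,000 → met
8. condition 'operates vehicles over 26,000 lbs' holds; hours-of-service audit 596 days ago vs limit 540 → not met
9. cargo securement review 42 days ago vs limit 45 → met
Not met: 2, 4, 5, 8

2, 4, 5, 8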